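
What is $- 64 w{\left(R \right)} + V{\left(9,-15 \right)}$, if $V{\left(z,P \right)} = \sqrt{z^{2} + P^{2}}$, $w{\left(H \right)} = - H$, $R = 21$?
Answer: $1344 + 3 \sqrt{34} \approx 1361.5$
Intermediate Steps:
$V{\left(z,P \right)} = \sqrt{P^{2} + z^{2}}$
$- 64 w{\left(R \right)} + V{\left(9,-15 \right)} = - 64 \left(\left(-1\right) 21\right) + \sqrt{\left(-15\right)^{2} + 9^{2}} = \left(-64\right) \left(-21\right) + \sqrt{225 + 81} = 1344 + \sqrt{306} = 1344 + 3 \sqrt{34}$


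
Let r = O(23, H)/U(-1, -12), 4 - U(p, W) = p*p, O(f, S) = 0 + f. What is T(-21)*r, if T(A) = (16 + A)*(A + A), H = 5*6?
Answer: 1610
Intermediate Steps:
H = 30
O(f, S) = f
U(p, W) = 4 - p² (U(p, W) = 4 - p*p = 4 - p²)
r = 23/3 (r = 23/(4 - 1*(-1)²) = 23/(4 - 1*1) = 23/(4 - 1) = 23/3 ≈ 7.6667)
T(A) = 2*A*(16 + A) (T(A) = (16 + A)*(2*A) = 2*A*(16 + A))
T(-21)*r = (2*(-21)*(16 - 21))*(23/3) = (2*(-21)*(-5))*(23/3) = 210*(23/3) = 1610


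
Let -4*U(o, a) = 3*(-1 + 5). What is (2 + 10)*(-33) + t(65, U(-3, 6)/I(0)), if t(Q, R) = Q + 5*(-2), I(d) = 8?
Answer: -341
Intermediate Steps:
U(o, a) = -3 (U(o, a) = -3*(-1 + 5)/4 = -3*4/4 = -1/4*12 = -3)
t(Q, R) = -10 + Q (t(Q, R) = Q - 10 = -10 + Q)
(2 + 10)*(-33) + t(65, U(-3, 6)/I(0)) = (2 + 10)*(-33) + (-10 + 65) = 12*(-33) + 55 = -396 + 55 = -341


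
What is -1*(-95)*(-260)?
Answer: -24700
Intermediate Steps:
-1*(-95)*(-260) = 95*(-260) = -24700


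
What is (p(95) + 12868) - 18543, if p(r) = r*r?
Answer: 3350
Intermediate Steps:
p(r) = r²
(p(95) + 12868) - 18543 = (95² + 12868) - 18543 = (9025 + 12868) - 18543 = 21893 - 18543 = 3350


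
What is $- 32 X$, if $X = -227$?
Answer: $7264$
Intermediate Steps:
$- 32 X = \left(-32\right) \left(-227\right) = 7264$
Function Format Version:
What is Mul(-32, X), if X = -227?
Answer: 7264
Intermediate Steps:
Mul(-32, X) = Mul(-32, -227) = 7264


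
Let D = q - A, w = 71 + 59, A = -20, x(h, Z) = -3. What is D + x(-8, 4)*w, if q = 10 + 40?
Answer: -320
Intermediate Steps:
q = 50
w = 130
D = 70 (D = 50 - 1*(-20) = 50 + 20 = 70)
D + x(-8, 4)*w = 70 - 3*130 = 70 - 390 = -320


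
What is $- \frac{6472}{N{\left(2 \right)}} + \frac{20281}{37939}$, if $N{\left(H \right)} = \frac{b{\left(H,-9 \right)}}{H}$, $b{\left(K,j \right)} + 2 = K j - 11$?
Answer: $\frac{491711127}{1176109} \approx 418.08$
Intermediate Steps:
$b{\left(K,j \right)} = -13 + K j$ ($b{\left(K,j \right)} = -2 + \left(K j - 11\right) = -2 + \left(-11 + K j\right) = -13 + K j$)
$N{\left(H \right)} = \frac{-13 - 9 H}{H}$ ($N{\left(H \right)} = \frac{-13 + H \left(-9\right)}{H} = \frac{-13 - 9 H}{H}$)
$- \frac{6472}{N{\left(2 \right)}} + \frac{20281}{37939} = - \frac{6472}{-9 - \frac{13}{2}} + \frac{20281}{37939} = - \frac{6472}{- \frac{31}{2}} + \frac{20281}{37939} = \left(-6472\right) \left(- \frac{2}{31}\right) + \frac{20281}{37939} = \frac{12944}{31} + \frac{20281}{37939} = \frac{491711127}{1176109}$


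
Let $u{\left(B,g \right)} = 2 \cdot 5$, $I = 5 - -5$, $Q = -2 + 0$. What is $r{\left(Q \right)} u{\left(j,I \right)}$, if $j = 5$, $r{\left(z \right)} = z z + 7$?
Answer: $110$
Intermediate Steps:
$Q = -2$
$r{\left(z \right)} = 7 + z^{2}$ ($r{\left(z \right)} = z^{2} + 7 = 7 + z^{2}$)
$I = 10$ ($I = 5 + 5 = 10$)
$u{\left(B,g \right)} = 10$
$r{\left(Q \right)} u{\left(j,I \right)} = \left(7 + \left(-2\right)^{2}\right) 10 = \left(7 + 4\right) 10 = 11 \cdot 10 = 110$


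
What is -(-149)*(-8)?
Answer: -1192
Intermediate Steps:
-(-149)*(-8) = -149*8 = -1192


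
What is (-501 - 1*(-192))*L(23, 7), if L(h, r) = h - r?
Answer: -4944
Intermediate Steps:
(-501 - 1*(-192))*L(23, 7) = (-501 - 1*(-192))*(23 - 1*7) = (-501 + 192)*(23 - 7) = -309*16 = -4944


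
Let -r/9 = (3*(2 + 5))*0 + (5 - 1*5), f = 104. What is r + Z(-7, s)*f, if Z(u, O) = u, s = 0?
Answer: -728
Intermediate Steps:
r = 0 (r = -9*((3*(2 + 5))*0 + (5 - 1*5)) = -9*((3*7)*0 + (5 - 5)) = -9*(21*0 + 0) = -9*(0 + 0) = -9*0 = 0)
r + Z(-7, s)*f = 0 - 7*104 = 0 - 728 = -728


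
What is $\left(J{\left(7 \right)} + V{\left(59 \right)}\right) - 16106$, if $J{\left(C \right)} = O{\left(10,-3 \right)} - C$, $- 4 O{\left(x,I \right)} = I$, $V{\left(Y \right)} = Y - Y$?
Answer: $- \frac{64449}{4} \approx -16112.0$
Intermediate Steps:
$V{\left(Y \right)} = 0$
$O{\left(x,I \right)} = - \frac{I}{4}$
$J{\left(C \right)} = \frac{3}{4} - C$ ($J{\left(C \right)} = \left(- \frac{1}{4}\right) \left(-3\right) - C = \frac{3}{4} - C$)
$\left(J{\left(7 \right)} + V{\left(59 \right)}\right) - 16106 = \left(\left(\frac{3}{4} - 7\right) + 0\right) - 16106 = \left(- \frac{25}{4} + 0\right) - 16106 = - \frac{25}{4} - 16106 = - \frac{64449}{4}$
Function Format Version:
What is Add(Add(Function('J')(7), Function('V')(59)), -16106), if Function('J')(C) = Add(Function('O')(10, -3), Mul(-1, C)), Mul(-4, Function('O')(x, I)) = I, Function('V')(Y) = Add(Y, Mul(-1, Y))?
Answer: Rational(-64449, 4) ≈ -16112.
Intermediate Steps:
Function('V')(Y) = 0
Function('O')(x, I) = Mul(Rational(-1, 4), I)
Function('J')(C) = Add(Rational(3, 4), Mul(-1, C)) (Function('J')(C) = Add(Mul(Rational(-1, 4), -3), Mul(-1, C)) = Add(Rational(3, 4), Mul(-1, C)))
Add(Add(Function('J')(7), Function('V')(59)), -16106) = Add(Add(Add(Rational(3, 4), Mul(-1, 7)), 0), -16106) = Add(Add(Add(Rational(3, 4), -7), 0), -16106) = Add(Add(Rational(-25, 4), 0), -16106) = Add(Rational(-25, 4), -16106) = Rational(-64449, 4)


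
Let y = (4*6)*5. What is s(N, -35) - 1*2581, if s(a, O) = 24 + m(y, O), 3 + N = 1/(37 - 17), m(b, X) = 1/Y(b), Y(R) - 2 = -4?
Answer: -5115/2 ≈ -2557.5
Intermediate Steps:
Y(R) = -2 (Y(R) = 2 - 4 = -2)
y = 120 (y = 24*5 = 120)
m(b, X) = -½ (m(b, X) = 1/(-2) = -½)
N = -59/20 (N = -3 + 1/(37 - 17) = -3 + 1/20 = -59/20 ≈ -2.9500)
s(a, O) = 47/2 (s(a, O) = 24 - ½ = 47/2)
s(N, -35) - 1*2581 = 47/2 - 1*2581 = 47/2 - 2581 = -5115/2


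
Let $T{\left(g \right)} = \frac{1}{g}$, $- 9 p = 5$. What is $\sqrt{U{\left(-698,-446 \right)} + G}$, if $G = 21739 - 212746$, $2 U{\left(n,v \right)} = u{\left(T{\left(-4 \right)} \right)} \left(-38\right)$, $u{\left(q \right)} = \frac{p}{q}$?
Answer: $\frac{19 i \sqrt{4763}}{3} \approx 437.09 i$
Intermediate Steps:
$p = - \frac{5}{9}$ ($p = \left(- \frac{1}{9}\right) 5 = - \frac{5}{9} \approx -0.55556$)
$u{\left(q \right)} = - \frac{5}{9 q}$
$U{\left(n,v \right)} = - \frac{380}{9}$ ($U{\left(n,v \right)} = \frac{- \frac{5}{9 \frac{1}{-4}} \left(-38\right)}{2} = \frac{- \frac{5}{9 \left(- \frac{1}{4}\right)} \left(-38\right)}{2} = \frac{\left(- \frac{5}{9}\right) \left(-4\right) \left(-38\right)}{2} = \frac{\frac{20}{9} \left(-38\right)}{2} = \frac{1}{2} \left(- \frac{760}{9}\right) = - \frac{380}{9}$)
$G = -191007$
$\sqrt{U{\left(-698,-446 \right)} + G} = \sqrt{- \frac{380}{9} - 191007} = \sqrt{- \frac{1719443}{9}} = \frac{19 i \sqrt{4763}}{3}$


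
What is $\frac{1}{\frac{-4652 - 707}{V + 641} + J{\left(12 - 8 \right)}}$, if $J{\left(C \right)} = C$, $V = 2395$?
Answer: $\frac{132}{295} \approx 0.44746$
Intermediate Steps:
$\frac{1}{\frac{-4652 - 707}{V + 641} + J{\left(12 - 8 \right)}} = \frac{1}{\frac{-4652 - 707}{2395 + 641} + \left(12 - 8\right)} = \frac{1}{- \frac{5359}{3036} + 4} = \frac{1}{\left(-5359\right) \frac{1}{3036} + 4} = \frac{1}{- \frac{233}{132} + 4} = \frac{1}{\frac{295}{132}} = \frac{132}{295}$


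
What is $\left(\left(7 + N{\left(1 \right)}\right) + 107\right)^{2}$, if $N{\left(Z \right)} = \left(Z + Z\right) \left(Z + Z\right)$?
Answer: $13924$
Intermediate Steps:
$N{\left(Z \right)} = 4 Z^{2}$ ($N{\left(Z \right)} = 2 Z 2 Z = 4 Z^{2}$)
$\left(\left(7 + N{\left(1 \right)}\right) + 107\right)^{2} = \left(\left(7 + 4 \cdot 1^{2}\right) + 107\right)^{2} = \left(\left(7 + 4 \cdot 1\right) + 107\right)^{2} = \left(\left(7 + 4\right) + 107\right)^{2} = \left(11 + 107\right)^{2} = 118^{2} = 13924$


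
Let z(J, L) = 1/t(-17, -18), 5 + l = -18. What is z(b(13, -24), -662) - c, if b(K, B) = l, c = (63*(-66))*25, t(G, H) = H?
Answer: 1871099/18 ≈ 1.0395e+5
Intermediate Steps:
c = -103950 (c = -4158*25 = -103950)
l = -23 (l = -5 - 18 = -23)
b(K, B) = -23
z(J, L) = -1/18 (z(J, L) = 1/(-18) = -1/18)
z(b(13, -24), -662) - c = -1/18 - 1*(-103950) = -1/18 + 103950 = 1871099/18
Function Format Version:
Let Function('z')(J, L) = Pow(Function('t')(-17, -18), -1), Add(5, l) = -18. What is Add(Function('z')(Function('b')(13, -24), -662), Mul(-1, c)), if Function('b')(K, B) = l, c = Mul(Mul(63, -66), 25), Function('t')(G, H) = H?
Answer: Rational(1871099, 18) ≈ 1.0395e+5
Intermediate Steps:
c = -103950 (c = Mul(-4158, 25) = -103950)
l = -23 (l = Add(-5, -18) = -23)
Function('b')(K, B) = -23
Function('z')(J, L) = Rational(-1, 18) (Function('z')(J, L) = Pow(-18, -1) = Rational(-1, 18))
Add(Function('z')(Function('b')(13, -24), -662), Mul(-1, c)) = Add(Rational(-1, 18), Mul(-1, -103950)) = Add(Rational(-1, 18), 103950) = Rational(1871099, 18)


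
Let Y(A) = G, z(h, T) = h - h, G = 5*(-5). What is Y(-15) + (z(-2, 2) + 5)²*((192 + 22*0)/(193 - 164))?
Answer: 4075/29 ≈ 140.52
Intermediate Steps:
G = -25
z(h, T) = 0
Y(A) = -25
Y(-15) + (z(-2, 2) + 5)²*((192 + 22*0)/(193 - 164)) = -25 + (0 + 5)²*((192 + 22*0)/(193 - 164)) = -25 + 5²*((192 + 0)/29) = -25 + 25*(192*(1/29)) = -25 + 25*(192/29) = -25 + 4800/29 = 4075/29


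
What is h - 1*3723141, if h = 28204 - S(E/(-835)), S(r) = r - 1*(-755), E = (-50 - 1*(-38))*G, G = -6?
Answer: -3085902748/835 ≈ -3.6957e+6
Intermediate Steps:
E = 72 (E = (-50 - 1*(-38))*(-6) = (-50 + 38)*(-6) = -12*(-6) = 72)
S(r) = 755 + r (S(r) = r + 755 = 755 + r)
h = 22919987/835 (h = 28204 - (755 + 72/(-835)) = 28204 - (755 + 72*(-1/835)) = 28204 - (755 - 72/835) = 28204 - 1*630353/835 = 28204 - 630353/835 = 22919987/835 ≈ 27449.)
h - 1*3723141 = 22919987/835 - 1*3723141 = 22919987/835 - 3723141 = -3085902748/835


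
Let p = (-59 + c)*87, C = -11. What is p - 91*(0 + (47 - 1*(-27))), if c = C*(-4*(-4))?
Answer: -27179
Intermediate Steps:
c = -176 (c = -(-44)*(-4) = -11*16 = -176)
p = -20445 (p = (-59 - 176)*87 = -235*87 = -20445)
p - 91*(0 + (47 - 1*(-27))) = -20445 - 91*(0 + (47 - 1*(-27))) = -20445 - 91*(0 + (47 + 27)) = -20445 - 91*(0 + 74) = -20445 - 91*74 = -20445 - 1*6734 = -20445 - 6734 = -27179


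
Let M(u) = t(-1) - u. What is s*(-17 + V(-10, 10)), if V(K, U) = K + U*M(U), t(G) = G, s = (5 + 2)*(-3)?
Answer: 2877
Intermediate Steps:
s = -21 (s = 7*(-3) = -21)
M(u) = -1 - u
V(K, U) = K + U*(-1 - U)
s*(-17 + V(-10, 10)) = -21*(-17 + (-10 - 1*10*(1 + 10))) = -21*(-17 + (-10 - 1*10*11)) = -21*(-17 + (-10 - 110)) = -21*(-17 - 120) = -21*(-137) = 2877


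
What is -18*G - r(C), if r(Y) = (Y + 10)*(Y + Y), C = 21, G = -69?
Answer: -60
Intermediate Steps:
r(Y) = 2*Y*(10 + Y) (r(Y) = (10 + Y)*(2*Y) = 2*Y*(10 + Y))
-18*G - r(C) = -18*(-69) - 2*21*(10 + 21) = 1242 - 2*21*31 = 1242 - 1*1302 = 1242 - 1302 = -60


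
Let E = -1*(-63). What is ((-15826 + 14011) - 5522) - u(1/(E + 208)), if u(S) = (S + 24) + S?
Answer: -1994833/271 ≈ -7361.0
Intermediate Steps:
E = 63
u(S) = 24 + 2*S (u(S) = (24 + S) + S = 24 + 2*S)
((-15826 + 14011) - 5522) - u(1/(E + 208)) = ((-15826 + 14011) - 5522) - (24 + 2/(63 + 208)) = (-1815 - 5522) - (24 + 2/271) = -7337 - (24 + 2*(1/271)) = -7337 - (24 + 2/271) = -7337 - 1*6506/271 = -7337 - 6506/271 = -1994833/271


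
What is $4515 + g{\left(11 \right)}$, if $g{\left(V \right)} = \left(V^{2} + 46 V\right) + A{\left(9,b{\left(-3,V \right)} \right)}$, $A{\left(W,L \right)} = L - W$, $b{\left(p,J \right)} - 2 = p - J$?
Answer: $5121$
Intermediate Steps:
$b{\left(p,J \right)} = 2 + p - J$ ($b{\left(p,J \right)} = 2 - \left(J - p\right) = 2 + p - J$)
$g{\left(V \right)} = -10 + V^{2} + 45 V$ ($g{\left(V \right)} = \left(V^{2} + 46 V\right) - \left(10 + V\right) = -10 + V^{2} + 45 V$)
$4515 + g{\left(11 \right)} = 4515 + \left(-10 + 11^{2} + 45 \cdot 11\right) = 4515 + \left(-10 + 121 + 495\right) = 4515 + 606 = 5121$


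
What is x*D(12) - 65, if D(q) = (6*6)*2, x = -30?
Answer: -2225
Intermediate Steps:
D(q) = 72 (D(q) = 36*2 = 72)
x*D(12) - 65 = -30*72 - 65 = -2160 - 65 = -2225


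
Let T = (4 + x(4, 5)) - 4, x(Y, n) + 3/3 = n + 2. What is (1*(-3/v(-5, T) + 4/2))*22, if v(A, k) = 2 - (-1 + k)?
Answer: 66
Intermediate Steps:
x(Y, n) = 1 + n (x(Y, n) = -1 + (n + 2) = -1 + (2 + n) = 1 + n)
T = 6 (T = (4 + (1 + 5)) - 4 = (4 + 6) - 4 = 10 - 4 = 6)
v(A, k) = 3 - k (v(A, k) = 2 - (-1 + k) = 2 + (1 - k) = 3 - k)
(1*(-3/v(-5, T) + 4/2))*22 = (1*(-3/(3 - 1*6) + 4/2))*22 = (1*(-3/(3 - 6) + 4*(½)))*22 = (1*(-3/(-3) + 2))*22 = (1*(-3*(-⅓) + 2))*22 = (1*(1 + 2))*22 = (1*3)*22 = 3*22 = 66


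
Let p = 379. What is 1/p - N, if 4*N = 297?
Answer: -112559/1516 ≈ -74.247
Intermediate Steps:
N = 297/4 (N = (1/4)*297 = 297/4 ≈ 74.250)
1/p - N = 1/379 - 1*297/4 = 1/379 - 297/4 = -112559/1516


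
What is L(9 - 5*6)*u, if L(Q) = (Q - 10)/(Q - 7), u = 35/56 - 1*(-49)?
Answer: 12307/224 ≈ 54.942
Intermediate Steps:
u = 397/8 (u = 35*(1/56) + 49 = 5/8 + 49 = 397/8 ≈ 49.625)
L(Q) = (-10 + Q)/(-7 + Q)
L(9 - 5*6)*u = ((-10 + (9 - 5*6))/(-7 + (9 - 5*6)))*(397/8) = ((-10 + (9 - 1*30))/(-7 + (9 - 1*30)))*(397/8) = ((-10 + (9 - 30))/(-7 + (9 - 30)))*(397/8) = ((-10 - 21)/(-7 - 21))*(397/8) = (-31/(-28))*(397/8) = -1/28*(-31)*(397/8) = (31/28)*(397/8) = 12307/224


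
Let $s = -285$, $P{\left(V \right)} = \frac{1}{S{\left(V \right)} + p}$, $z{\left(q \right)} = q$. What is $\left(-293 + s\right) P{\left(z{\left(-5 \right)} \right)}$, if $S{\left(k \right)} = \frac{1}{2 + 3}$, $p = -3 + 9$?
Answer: $- \frac{2890}{31} \approx -93.226$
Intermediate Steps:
$p = 6$
$S{\left(k \right)} = \frac{1}{5}$
$P{\left(V \right)} = \frac{5}{31}$ ($P{\left(V \right)} = \frac{1}{\frac{1}{5} + 6} = \frac{1}{\frac{31}{5}} = \frac{5}{31}$)
$\left(-293 + s\right) P{\left(z{\left(-5 \right)} \right)} = \left(-293 - 285\right) \frac{5}{31} = \left(-578\right) \frac{5}{31} = - \frac{2890}{31}$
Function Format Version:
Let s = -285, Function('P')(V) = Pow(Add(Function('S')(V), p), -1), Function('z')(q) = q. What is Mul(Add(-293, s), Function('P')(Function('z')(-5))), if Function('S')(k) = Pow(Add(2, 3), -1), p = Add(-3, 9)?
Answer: Rational(-2890, 31) ≈ -93.226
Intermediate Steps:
p = 6
Function('S')(k) = Rational(1, 5) (Function('S')(k) = Pow(5, -1) = Rational(1, 5))
Function('P')(V) = Rational(5, 31) (Function('P')(V) = Pow(Add(Rational(1, 5), 6), -1) = Pow(Rational(31, 5), -1) = Rational(5, 31))
Mul(Add(-293, s), Function('P')(Function('z')(-5))) = Mul(Add(-293, -285), Rational(5, 31)) = Mul(-578, Rational(5, 31)) = Rational(-2890, 31)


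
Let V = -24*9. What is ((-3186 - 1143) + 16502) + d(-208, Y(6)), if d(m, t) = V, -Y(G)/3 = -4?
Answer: 11957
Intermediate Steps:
Y(G) = 12 (Y(G) = -3*(-4) = 12)
V = -216
d(m, t) = -216
((-3186 - 1143) + 16502) + d(-208, Y(6)) = ((-3186 - 1143) + 16502) - 216 = (-4329 + 16502) - 216 = 12173 - 216 = 11957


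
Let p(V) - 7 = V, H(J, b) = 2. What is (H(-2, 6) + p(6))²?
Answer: 225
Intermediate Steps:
p(V) = 7 + V
(H(-2, 6) + p(6))² = (2 + (7 + 6))² = (2 + 13)² = 15² = 225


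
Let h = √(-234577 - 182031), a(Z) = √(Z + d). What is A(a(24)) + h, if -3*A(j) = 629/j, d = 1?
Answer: -629/15 + 4*I*√26038 ≈ -41.933 + 645.45*I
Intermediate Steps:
a(Z) = √(1 + Z) (a(Z) = √(Z + 1) = √(1 + Z))
h = 4*I*√26038 (h = √(-416608) = 4*I*√26038 ≈ 645.45*I)
A(j) = -629/(3*j)
A(a(24)) + h = -629/(3*√(1 + 24)) + 4*I*√26038 = -629/(3*(√25)) + 4*I*√26038 = -629/3/5 + 4*I*√26038 = -629/3*⅕ + 4*I*√26038 = -629/15 + 4*I*√26038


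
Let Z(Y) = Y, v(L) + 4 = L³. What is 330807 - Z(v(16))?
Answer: 326715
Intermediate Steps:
v(L) = -4 + L³
330807 - Z(v(16)) = 330807 - (-4 + 16³) = 330807 - (-4 + 4096) = 330807 - 1*4092 = 330807 - 4092 = 326715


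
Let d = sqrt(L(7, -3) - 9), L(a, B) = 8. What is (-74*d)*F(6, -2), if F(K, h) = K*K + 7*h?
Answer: -1628*I ≈ -1628.0*I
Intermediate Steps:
d = I (d = sqrt(8 - 9) = sqrt(-1) = I ≈ 1.0*I)
F(K, h) = K**2 + 7*h
(-74*d)*F(6, -2) = (-74*I)*(6**2 + 7*(-2)) = (-74*I)*(36 - 14) = -74*I*22 = -1628*I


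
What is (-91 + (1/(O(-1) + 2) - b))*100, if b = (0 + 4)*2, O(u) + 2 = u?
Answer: -10000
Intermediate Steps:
O(u) = -2 + u
b = 8 (b = 4*2 = 8)
(-91 + (1/(O(-1) + 2) - b))*100 = (-91 + (1/((-2 - 1) + 2) - 1*8))*100 = (-91 + (1/(-3 + 2) - 8))*100 = (-91 + (1/(-1) - 8))*100 = (-91 + (-1 - 8))*100 = (-91 - 9)*100 = -100*100 = -10000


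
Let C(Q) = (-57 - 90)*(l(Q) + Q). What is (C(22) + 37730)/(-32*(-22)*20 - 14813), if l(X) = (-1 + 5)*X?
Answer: -21560/733 ≈ -29.413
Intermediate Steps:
l(X) = 4*X
C(Q) = -735*Q (C(Q) = (-57 - 90)*(4*Q + Q) = -735*Q)
(C(22) + 37730)/(-32*(-22)*20 - 14813) = (-735*22 + 37730)/(-32*(-22)*20 - 14813) = (-16170 + 37730)/(704*20 - 14813) = 21560/(14080 - 14813) = 21560/(-733) = 21560*(-1/733) = -21560/733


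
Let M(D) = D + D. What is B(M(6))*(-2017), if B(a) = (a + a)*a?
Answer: -580896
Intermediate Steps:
M(D) = 2*D
B(a) = 2*a² (B(a) = (2*a)*a = 2*a²)
B(M(6))*(-2017) = (2*(2*6)²)*(-2017) = (2*12²)*(-2017) = (2*144)*(-2017) = 288*(-2017) = -580896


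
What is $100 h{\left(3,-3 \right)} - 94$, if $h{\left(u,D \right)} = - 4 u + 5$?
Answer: $-794$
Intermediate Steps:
$h{\left(u,D \right)} = 5 - 4 u$
$100 h{\left(3,-3 \right)} - 94 = 100 \left(5 - 12\right) - 94 = 100 \left(-7\right) - 94 = -700 - 94 = -794$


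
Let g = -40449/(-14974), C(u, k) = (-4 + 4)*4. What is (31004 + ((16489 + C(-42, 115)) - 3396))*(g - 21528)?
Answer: -14213337234831/14974 ≈ -9.4920e+8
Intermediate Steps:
C(u, k) = 0 (C(u, k) = 0*4 = 0)
g = 40449/14974 (g = -40449*(-1/14974) = 40449/14974 ≈ 2.7013)
(31004 + ((16489 + C(-42, 115)) - 3396))*(g - 21528) = (31004 + ((16489 + 0) - 3396))*(40449/14974 - 21528) = (31004 + (16489 - 3396))*(-322319823/14974) = (31004 + 13093)*(-322319823/14974) = 44097*(-322319823/14974) = -14213337234831/14974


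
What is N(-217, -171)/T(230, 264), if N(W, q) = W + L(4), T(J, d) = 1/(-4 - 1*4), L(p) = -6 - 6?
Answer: 1832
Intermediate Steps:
L(p) = -12
T(J, d) = -⅛ (T(J, d) = 1/(-4 - 4) = 1/(-8) = -⅛)
N(W, q) = -12 + W (N(W, q) = W - 12 = -12 + W)
N(-217, -171)/T(230, 264) = (-12 - 217)/(-⅛) = -229*(-8) = 1832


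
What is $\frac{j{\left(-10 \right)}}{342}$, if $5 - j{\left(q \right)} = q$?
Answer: $\frac{5}{114} \approx 0.04386$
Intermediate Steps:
$j{\left(q \right)} = 5 - q$
$\frac{j{\left(-10 \right)}}{342} = \frac{5 - -10}{342} = \left(5 + 10\right) \frac{1}{342} = 15 \cdot \frac{1}{342} = \frac{5}{114}$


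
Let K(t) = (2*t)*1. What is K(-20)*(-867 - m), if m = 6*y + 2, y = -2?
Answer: 34280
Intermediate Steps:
m = -10 (m = 6*(-2) + 2 = -12 + 2 = -10)
K(t) = 2*t
K(-20)*(-867 - m) = (2*(-20))*(-867 - 1*(-10)) = -40*(-867 + 10) = -40*(-857) = 34280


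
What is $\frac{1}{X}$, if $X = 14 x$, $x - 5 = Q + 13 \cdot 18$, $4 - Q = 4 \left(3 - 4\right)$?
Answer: $\frac{1}{3458} \approx 0.00028918$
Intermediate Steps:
$Q = 8$ ($Q = 4 - 4 \left(3 - 4\right) = 4 - 4 \left(-1\right) = 4 - -4 = 4 + 4 = 8$)
$x = 247$ ($x = 5 + \left(8 + 13 \cdot 18\right) = 5 + \left(8 + 234\right) = 5 + 242 = 247$)
$X = 3458$ ($X = 14 \cdot 247 = 3458$)
$\frac{1}{X} = \frac{1}{3458}$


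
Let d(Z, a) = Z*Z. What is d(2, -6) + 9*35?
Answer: 319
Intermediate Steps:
d(Z, a) = Z²
d(2, -6) + 9*35 = 2² + 9*35 = 4 + 315 = 319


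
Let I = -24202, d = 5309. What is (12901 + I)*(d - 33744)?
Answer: 321343935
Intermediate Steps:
(12901 + I)*(d - 33744) = (12901 - 24202)*(5309 - 33744) = -11301*(-28435) = 321343935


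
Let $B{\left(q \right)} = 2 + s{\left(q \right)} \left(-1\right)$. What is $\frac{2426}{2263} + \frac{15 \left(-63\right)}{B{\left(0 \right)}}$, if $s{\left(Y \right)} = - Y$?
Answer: $- \frac{2133683}{4526} \approx -471.43$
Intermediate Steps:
$B{\left(q \right)} = 2 + q$ ($B{\left(q \right)} = 2 + - q \left(-1\right) = 2 + q$)
$\frac{2426}{2263} + \frac{15 \left(-63\right)}{B{\left(0 \right)}} = \frac{2426}{2263} + \frac{15 \left(-63\right)}{2 + 0} = 2426 \cdot \frac{1}{2263} - \frac{945}{2} = \frac{2426}{2263} - \frac{945}{2} = - \frac{2133683}{4526}$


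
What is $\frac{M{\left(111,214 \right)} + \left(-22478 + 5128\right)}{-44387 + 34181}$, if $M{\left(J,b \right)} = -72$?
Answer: $\frac{8711}{5103} \approx 1.707$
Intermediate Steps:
$\frac{M{\left(111,214 \right)} + \left(-22478 + 5128\right)}{-44387 + 34181} = \frac{-72 + \left(-22478 + 5128\right)}{-44387 + 34181} = \frac{-72 - 17350}{-10206} = \left(-17422\right) \left(- \frac{1}{10206}\right) = \frac{8711}{5103}$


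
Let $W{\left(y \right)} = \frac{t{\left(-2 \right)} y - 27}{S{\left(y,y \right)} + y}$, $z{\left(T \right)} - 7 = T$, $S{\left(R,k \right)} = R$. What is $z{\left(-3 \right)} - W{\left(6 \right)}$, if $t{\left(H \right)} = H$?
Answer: $\frac{29}{4} \approx 7.25$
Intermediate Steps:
$z{\left(T \right)} = 7 + T$
$W{\left(y \right)} = \frac{-27 - 2 y}{2 y}$ ($W{\left(y \right)} = \frac{- 2 y - 27}{y + y} = \frac{-27 - 2 y}{2 y}$)
$z{\left(-3 \right)} - W{\left(6 \right)} = \left(7 - 3\right) - \frac{- \frac{27}{2} - 6}{6} = 4 - \frac{- \frac{27}{2} - 6}{6} = 4 - \frac{1}{6} \left(- \frac{39}{2}\right) = 4 - - \frac{13}{4} = 4 + \frac{13}{4} = \frac{29}{4}$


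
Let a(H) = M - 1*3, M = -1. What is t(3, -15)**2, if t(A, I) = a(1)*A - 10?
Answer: 484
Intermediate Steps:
a(H) = -4 (a(H) = -1 - 1*3 = -1 - 3 = -4)
t(A, I) = -10 - 4*A (t(A, I) = -4*A - 10 = -10 - 4*A)
t(3, -15)**2 = (-10 - 4*3)**2 = (-10 - 12)**2 = (-22)**2 = 484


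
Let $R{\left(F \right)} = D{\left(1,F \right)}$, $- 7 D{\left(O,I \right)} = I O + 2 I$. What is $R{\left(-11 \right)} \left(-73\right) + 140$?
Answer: $- \frac{1429}{7} \approx -204.14$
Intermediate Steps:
$D{\left(O,I \right)} = - \frac{2 I}{7} - \frac{I O}{7}$ ($D{\left(O,I \right)} = - \frac{I O + 2 I}{7} = - \frac{2 I + I O}{7} = - \frac{2 I}{7} - \frac{I O}{7}$)
$R{\left(F \right)} = - \frac{3 F}{7}$ ($R{\left(F \right)} = - \frac{F \left(2 + 1\right)}{7} = \left(- \frac{1}{7}\right) F 3 = - \frac{3 F}{7}$)
$R{\left(-11 \right)} \left(-73\right) + 140 = \left(- \frac{3}{7}\right) \left(-11\right) \left(-73\right) + 140 = \frac{33}{7} \left(-73\right) + 140 = - \frac{2409}{7} + 140 = - \frac{1429}{7}$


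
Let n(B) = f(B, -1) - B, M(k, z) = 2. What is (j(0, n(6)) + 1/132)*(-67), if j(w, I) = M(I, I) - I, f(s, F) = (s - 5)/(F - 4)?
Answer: -362939/660 ≈ -549.91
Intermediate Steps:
f(s, F) = (-5 + s)/(-4 + F)
n(B) = 1 - 6*B/5 (n(B) = (-5 + B)/(-4 - 1) - B = (-5 + B)/(-5) - B = -(-5 + B)/5 - B = (1 - B/5) - B = 1 - 6*B/5)
j(w, I) = 2 - I
(j(0, n(6)) + 1/132)*(-67) = ((2 - (1 - 6/5*6)) + 1/132)*(-67) = ((2 - (1 - 36/5)) + 1/132)*(-67) = ((2 - 1*(-31/5)) + 1/132)*(-67) = ((2 + 31/5) + 1/132)*(-67) = (41/5 + 1/132)*(-67) = (5417/660)*(-67) = -362939/660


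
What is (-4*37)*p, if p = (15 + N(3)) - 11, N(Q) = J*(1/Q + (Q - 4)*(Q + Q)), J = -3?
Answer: -3108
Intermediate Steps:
N(Q) = -3/Q - 6*Q*(-4 + Q) (N(Q) = -3*(1/Q + (Q - 4)*(Q + Q)) = -3*(1/Q + (-4 + Q)*(2*Q)) = -3*(1/Q + 2*Q*(-4 + Q)) = -3/Q - 6*Q*(-4 + Q))
p = 21 (p = (15 + 3*(-1 + 2*3²*(4 - 1*3))/3) - 11 = (15 + 3*(⅓)*(-1 + 2*9*(4 - 3))) - 11 = (15 + 3*(⅓)*(-1 + 2*9*1)) - 11 = (15 + 3*(⅓)*(-1 + 18)) - 11 = (15 + 3*(⅓)*17) - 11 = (15 + 17) - 11 = 32 - 11 = 21)
(-4*37)*p = -4*37*21 = -148*21 = -3108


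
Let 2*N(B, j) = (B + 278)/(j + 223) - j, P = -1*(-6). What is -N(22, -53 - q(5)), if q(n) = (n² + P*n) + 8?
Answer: -6356/107 ≈ -59.402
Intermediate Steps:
P = 6
q(n) = 8 + n² + 6*n (q(n) = (n² + 6*n) + 8 = 8 + n² + 6*n)
N(B, j) = -j/2 + (278 + B)/(2*(223 + j)) (N(B, j) = ((B + 278)/(j + 223) - j)/2 = ((278 + B)/(223 + j) - j)/2 = (-j + (278 + B)/(223 + j))/2 = -j/2 + (278 + B)/(2*(223 + j)))
-N(22, -53 - q(5)) = -(278 + 22 - (-53 - (8 + 5² + 6*5))² - 223*(-53 - (8 + 5² + 6*5)))/(2*(223 + (-53 - (8 + 5² + 6*5)))) = -(278 + 22 - (-53 - (8 + 25 + 30))² - 223*(-53 - (8 + 25 + 30)))/(2*(223 + (-53 - (8 + 25 + 30)))) = -(278 + 22 - (-53 - 1*63)² - 223*(-53 - 1*63))/(2*(223 + (-53 - 1*63))) = -(278 + 22 - (-53 - 63)² - 223*(-53 - 63))/(2*(223 + (-53 - 63))) = -(278 + 22 - 1*(-116)² - 223*(-116))/(2*(223 - 116)) = -(278 + 22 - 1*13456 + 25868)/(2*107) = -(278 + 22 - 13456 + 25868)/(2*107) = -12712/(2*107) = -1*6356/107 = -6356/107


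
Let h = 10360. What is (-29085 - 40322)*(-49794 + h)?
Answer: 2736995638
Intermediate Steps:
(-29085 - 40322)*(-49794 + h) = (-29085 - 40322)*(-49794 + 10360) = -69407*(-39434) = 2736995638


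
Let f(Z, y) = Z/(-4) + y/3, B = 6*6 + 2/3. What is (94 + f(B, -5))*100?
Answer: 24950/3 ≈ 8316.7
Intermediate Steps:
B = 110/3 (B = 36 + 2*(⅓) = 36 + ⅔ = 110/3 ≈ 36.667)
f(Z, y) = -Z/4 + y/3 (f(Z, y) = Z*(-¼) + y*(⅓) = -Z/4 + y/3)
(94 + f(B, -5))*100 = (94 + (-¼*110/3 + (⅓)*(-5)))*100 = (94 + (-55/6 - 5/3))*100 = (94 - 65/6)*100 = (499/6)*100 = 24950/3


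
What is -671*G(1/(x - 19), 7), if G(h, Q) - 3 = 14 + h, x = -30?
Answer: -558272/49 ≈ -11393.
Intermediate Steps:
G(h, Q) = 17 + h (G(h, Q) = 3 + (14 + h) = 17 + h)
-671*G(1/(x - 19), 7) = -671*(17 + 1/(-30 - 19)) = -671*(17 + 1/(-49)) = -671*(17 - 1/49) = -671*832/49 = -558272/49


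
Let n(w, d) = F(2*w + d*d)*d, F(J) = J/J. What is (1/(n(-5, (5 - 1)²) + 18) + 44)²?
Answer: 2241009/1156 ≈ 1938.6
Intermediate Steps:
F(J) = 1
n(w, d) = d (n(w, d) = 1*d = d)
(1/(n(-5, (5 - 1)²) + 18) + 44)² = (1/((5 - 1)² + 18) + 44)² = (1/(4² + 18) + 44)² = (1/(16 + 18) + 44)² = (1/34 + 44)² = (1497/34)² = 2241009/1156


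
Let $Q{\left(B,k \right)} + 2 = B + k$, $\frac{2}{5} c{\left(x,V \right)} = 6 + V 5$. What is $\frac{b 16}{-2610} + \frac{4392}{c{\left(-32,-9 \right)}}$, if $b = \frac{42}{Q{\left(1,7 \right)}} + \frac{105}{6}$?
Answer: $- \frac{766756}{16965} \approx -45.196$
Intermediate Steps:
$c{\left(x,V \right)} = 15 + \frac{25 V}{2}$ ($c{\left(x,V \right)} = \frac{5 \left(6 + V 5\right)}{2} = \frac{5 \left(6 + 5 V\right)}{2} = 15 + \frac{25 V}{2}$)
$Q{\left(B,k \right)} = -2 + B + k$ ($Q{\left(B,k \right)} = -2 + \left(B + k\right) = -2 + B + k$)
$b = \frac{49}{2}$ ($b = \frac{42}{-2 + 1 + 7} + \frac{105}{6} = \frac{42}{6} + 105 \cdot \frac{1}{6} = 42 \cdot \frac{1}{6} + \frac{35}{2} = 7 + \frac{35}{2} = \frac{49}{2} \approx 24.5$)
$\frac{b 16}{-2610} + \frac{4392}{c{\left(-32,-9 \right)}} = \frac{\frac{49}{2} \cdot 16}{-2610} + \frac{4392}{15 + \frac{25}{2} \left(-9\right)} = 392 \left(- \frac{1}{2610}\right) + \frac{4392}{15 - \frac{225}{2}} = - \frac{196}{1305} + \frac{4392}{- \frac{195}{2}} = - \frac{196}{1305} + 4392 \left(- \frac{2}{195}\right) = - \frac{196}{1305} - \frac{2928}{65} = - \frac{766756}{16965}$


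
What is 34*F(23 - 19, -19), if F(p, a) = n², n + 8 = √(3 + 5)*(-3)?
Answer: 4624 + 3264*√2 ≈ 9240.0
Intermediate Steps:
n = -8 - 6*√2 (n = -8 + √(3 + 5)*(-3) = -8 + √8*(-3) = -8 + (2*√2)*(-3) = -8 - 6*√2 ≈ -16.485)
F(p, a) = (-8 - 6*√2)²
34*F(23 - 19, -19) = 34*(136 + 96*√2) = 4624 + 3264*√2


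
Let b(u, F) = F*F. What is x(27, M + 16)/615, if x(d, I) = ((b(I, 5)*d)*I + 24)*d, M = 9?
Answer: 152091/205 ≈ 741.91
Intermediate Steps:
b(u, F) = F**2
x(d, I) = d*(24 + 25*I*d) (x(d, I) = ((5**2*d)*I + 24)*d = ((25*d)*I + 24)*d = (25*I*d + 24)*d = (24 + 25*I*d)*d = d*(24 + 25*I*d))
x(27, M + 16)/615 = (27*(24 + 25*(9 + 16)*27))/615 = (27*(24 + 25*25*27))*(1/615) = (27*(24 + 16875))*(1/615) = (27*16899)*(1/615) = 456273*(1/615) = 152091/205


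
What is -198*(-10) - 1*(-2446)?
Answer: 4426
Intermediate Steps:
-198*(-10) - 1*(-2446) = 1980 + 2446 = 4426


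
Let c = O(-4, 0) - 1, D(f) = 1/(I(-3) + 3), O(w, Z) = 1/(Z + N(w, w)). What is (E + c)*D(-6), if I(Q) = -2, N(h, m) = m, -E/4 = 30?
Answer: -485/4 ≈ -121.25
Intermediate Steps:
E = -120 (E = -4*30 = -120)
O(w, Z) = 1/(Z + w)
D(f) = 1 (D(f) = 1/(-2 + 3) = 1/1 = 1)
c = -5/4 (c = 1/(0 - 4) - 1 = 1/(-4) - 1 = -¼ - 1 = -5/4 ≈ -1.2500)
(E + c)*D(-6) = (-120 - 5/4)*1 = -485/4*1 = -485/4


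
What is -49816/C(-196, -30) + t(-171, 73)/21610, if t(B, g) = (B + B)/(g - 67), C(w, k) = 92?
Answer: -269132251/497030 ≈ -541.48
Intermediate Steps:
t(B, g) = 2*B/(-67 + g) (t(B, g) = (2*B)/(-67 + g) = 2*B/(-67 + g))
-49816/C(-196, -30) + t(-171, 73)/21610 = -49816/92 + (2*(-171)/(-67 + 73))/21610 = -49816*1/92 + (2*(-171)/6)*(1/21610) = -12454/23 + (2*(-171)*(⅙))*(1/21610) = -12454/23 - 57*1/21610 = -12454/23 - 57/21610 = -269132251/497030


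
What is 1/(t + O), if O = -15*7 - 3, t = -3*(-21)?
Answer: -1/45 ≈ -0.022222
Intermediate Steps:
t = 63
O = -108 (O = -105 - 3 = -108)
1/(t + O) = 1/(63 - 108) = 1/(-45) = -1/45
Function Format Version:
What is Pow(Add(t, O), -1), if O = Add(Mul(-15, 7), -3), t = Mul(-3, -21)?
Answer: Rational(-1, 45) ≈ -0.022222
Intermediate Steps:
t = 63
O = -108 (O = Add(-105, -3) = -108)
Pow(Add(t, O), -1) = Pow(Add(63, -108), -1) = Pow(-45, -1) = Rational(-1, 45)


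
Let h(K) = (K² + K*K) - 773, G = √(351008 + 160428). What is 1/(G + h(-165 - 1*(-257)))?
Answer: 16155/260472589 - 2*√127859/260472589 ≈ 5.9276e-5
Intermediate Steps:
G = 2*√127859 (G = √511436 = 2*√127859 ≈ 715.15)
h(K) = -773 + 2*K² (h(K) = (K² + K²) - 773 = 2*K² - 773 = -773 + 2*K²)
1/(G + h(-165 - 1*(-257))) = 1/(2*√127859 + (-773 + 2*(-165 - 1*(-257))²)) = 1/(2*√127859 + (-773 + 2*(-165 + 257)²)) = 1/(2*√127859 + (-773 + 2*92²)) = 1/(2*√127859 + (-773 + 2*8464)) = 1/(2*√127859 + (-773 + 16928)) = 1/(2*√127859 + 16155) = 1/(16155 + 2*√127859)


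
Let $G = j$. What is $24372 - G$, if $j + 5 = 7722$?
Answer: $16655$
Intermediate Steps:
$j = 7717$ ($j = -5 + 7722 = 7717$)
$G = 7717$
$24372 - G = 24372 - 7717 = 16655$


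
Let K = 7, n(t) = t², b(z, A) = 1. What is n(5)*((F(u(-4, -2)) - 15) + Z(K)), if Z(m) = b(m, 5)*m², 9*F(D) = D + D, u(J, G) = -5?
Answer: 7400/9 ≈ 822.22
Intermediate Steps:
F(D) = 2*D/9 (F(D) = (D + D)/9 = (2*D)/9 = 2*D/9)
Z(m) = m² (Z(m) = 1*m² = m²)
n(5)*((F(u(-4, -2)) - 15) + Z(K)) = 5²*(((2/9)*(-5) - 15) + 7²) = 25*((-10/9 - 15) + 49) = 25*(-145/9 + 49) = 25*(296/9) = 7400/9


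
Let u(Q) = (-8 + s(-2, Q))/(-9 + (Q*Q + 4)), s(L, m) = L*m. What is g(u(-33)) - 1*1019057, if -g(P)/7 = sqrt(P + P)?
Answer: -1019057 - 7*sqrt(7859)/271 ≈ -1.0191e+6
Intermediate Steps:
u(Q) = (-8 - 2*Q)/(-5 + Q**2) (u(Q) = (-8 - 2*Q)/(-9 + (Q*Q + 4)) = (-8 - 2*Q)/(-9 + (Q**2 + 4)) = (-8 - 2*Q)/(-9 + (4 + Q**2)) = (-8 - 2*Q)/(-5 + Q**2))
g(P) = -7*sqrt(2)*sqrt(P) (g(P) = -7*sqrt(P + P) = -7*sqrt(2)*sqrt(P))
g(u(-33)) - 1*1019057 = -7*sqrt(2)*sqrt(2*(-4 - 1*(-33))/(-5 + (-33)**2)) - 1*1019057 = -7*sqrt(2)*sqrt(2*(-4 + 33)/(-5 + 1089)) - 1019057 = -7*sqrt(2)*sqrt(2*29/1084) - 1019057 = -7*sqrt(2)*sqrt(2*(1/1084)*29) - 1019057 = -7*sqrt(2)*sqrt(29/542) - 1019057 = -7*sqrt(2)*sqrt(15718)/542 - 1019057 = -7*sqrt(7859)/271 - 1019057 = -1019057 - 7*sqrt(7859)/271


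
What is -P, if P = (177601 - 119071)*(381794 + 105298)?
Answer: -28509494760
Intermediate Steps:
P = 28509494760 (P = 58530*487092 = 28509494760)
-P = -1*28509494760 = -28509494760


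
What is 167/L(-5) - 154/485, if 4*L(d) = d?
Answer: -12990/97 ≈ -133.92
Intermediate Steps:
L(d) = d/4
167/L(-5) - 154/485 = 167/(((¼)*(-5))) - 154/485 = 167/(-5/4) - 154*1/485 = 167*(-⅘) - 154/485 = -668/5 - 154/485 = -12990/97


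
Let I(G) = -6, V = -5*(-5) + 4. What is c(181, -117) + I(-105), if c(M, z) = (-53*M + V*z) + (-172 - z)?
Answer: -13047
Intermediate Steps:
V = 29 (V = 25 + 4 = 29)
c(M, z) = -172 - 53*M + 28*z (c(M, z) = (-53*M + 29*z) + (-172 - z) = -172 - 53*M + 28*z)
c(181, -117) + I(-105) = (-172 - 53*181 + 28*(-117)) - 6 = (-172 - 9593 - 3276) - 6 = -13041 - 6 = -13047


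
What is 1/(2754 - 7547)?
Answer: -1/4793 ≈ -0.00020864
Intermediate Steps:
1/(2754 - 7547) = 1/(-4793) = -1/4793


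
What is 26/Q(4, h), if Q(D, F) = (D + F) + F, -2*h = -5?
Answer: 26/9 ≈ 2.8889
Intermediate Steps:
h = 5/2 (h = -½*(-5) = 5/2 ≈ 2.5000)
Q(D, F) = D + 2*F
26/Q(4, h) = 26/(4 + 2*(5/2)) = 26/(4 + 5) = 26/9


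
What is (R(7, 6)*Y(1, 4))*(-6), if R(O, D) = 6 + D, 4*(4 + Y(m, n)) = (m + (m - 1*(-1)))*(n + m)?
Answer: 18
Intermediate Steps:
Y(m, n) = -4 + (1 + 2*m)*(m + n)/4 (Y(m, n) = -4 + ((m + (m - 1*(-1)))*(n + m))/4 = -4 + ((m + (m + 1))*(m + n))/4 = -4 + ((m + (1 + m))*(m + n))/4 = -4 + ((1 + 2*m)*(m + n))/4 = -4 + (1 + 2*m)*(m + n)/4)
(R(7, 6)*Y(1, 4))*(-6) = ((6 + 6)*(-4 + (1/2)*1**2 + (1/4)*1 + (1/4)*4 + (1/2)*1*4))*(-6) = (12*(-4 + (1/2)*1 + 1/4 + 1 + 2))*(-6) = (12*(-4 + 1/2 + 1/4 + 1 + 2))*(-6) = (12*(-1/4))*(-6) = -3*(-6) = 18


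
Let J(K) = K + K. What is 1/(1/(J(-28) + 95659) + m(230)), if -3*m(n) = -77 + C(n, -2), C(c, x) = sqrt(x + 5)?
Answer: 2111325524106/54163290735529 + 27419800827*sqrt(3)/54163290735529 ≈ 0.039858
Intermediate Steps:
C(c, x) = sqrt(5 + x)
J(K) = 2*K
m(n) = 77/3 - sqrt(3)/3 (m(n) = -(-77 + sqrt(5 - 2))/3 = -(-77 + sqrt(3))/3 = 77/3 - sqrt(3)/3)
1/(1/(J(-28) + 95659) + m(230)) = 1/(1/(2*(-28) + 95659) + (77/3 - sqrt(3)/3)) = 1/(1/(-56 + 95659) + (77/3 - sqrt(3)/3)) = 1/(1/95603 + (77/3 - sqrt(3)/3)) = 1/(7361434/286809 - sqrt(3)/3)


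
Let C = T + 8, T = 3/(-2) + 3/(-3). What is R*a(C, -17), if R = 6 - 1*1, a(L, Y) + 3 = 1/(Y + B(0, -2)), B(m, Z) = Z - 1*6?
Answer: -76/5 ≈ -15.200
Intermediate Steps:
T = -5/2 (T = 3*(-½) + 3*(-⅓) = -3/2 - 1 = -5/2 ≈ -2.5000)
B(m, Z) = -6 + Z (B(m, Z) = Z - 6 = -6 + Z)
C = 11/2 (C = -5/2 + 8 = 11/2 ≈ 5.5000)
a(L, Y) = -3 + 1/(-8 + Y) (a(L, Y) = -3 + 1/(Y + (-6 - 2)) = -3 + 1/(Y - 8) = -3 + 1/(-8 + Y))
R = 5 (R = 6 - 1 = 5)
R*a(C, -17) = 5*((25 - 3*(-17))/(-8 - 17)) = 5*((25 + 51)/(-25)) = 5*(-1/25*76) = 5*(-76/25) = -76/5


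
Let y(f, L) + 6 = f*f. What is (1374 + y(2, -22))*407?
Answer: 558404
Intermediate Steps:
y(f, L) = -6 + f² (y(f, L) = -6 + f*f = -6 + f²)
(1374 + y(2, -22))*407 = (1374 + (-6 + 2²))*407 = (1374 + (-6 + 4))*407 = (1374 - 2)*407 = 1372*407 = 558404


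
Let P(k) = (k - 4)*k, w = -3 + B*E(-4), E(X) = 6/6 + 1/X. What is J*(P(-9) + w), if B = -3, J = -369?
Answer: -164943/4 ≈ -41236.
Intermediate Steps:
E(X) = 1 + 1/X (E(X) = 6*(⅙) + 1/X = 1 + 1/X)
w = -21/4 (w = -3 - 3*(1 - 4)/(-4) = -3 - (-3)*(-3)/4 = -3 - 3*¾ = -3 - 9/4 = -21/4 ≈ -5.2500)
P(k) = k*(-4 + k) (P(k) = (-4 + k)*k = k*(-4 + k))
J*(P(-9) + w) = -369*(-9*(-4 - 9) - 21/4) = -369*(-9*(-13) - 21/4) = -369*(117 - 21/4) = -369*447/4 = -164943/4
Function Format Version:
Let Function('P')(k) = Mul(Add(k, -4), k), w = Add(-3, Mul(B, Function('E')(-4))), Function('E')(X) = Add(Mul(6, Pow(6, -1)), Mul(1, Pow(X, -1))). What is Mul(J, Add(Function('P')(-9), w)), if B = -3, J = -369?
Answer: Rational(-164943, 4) ≈ -41236.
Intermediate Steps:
Function('E')(X) = Add(1, Pow(X, -1)) (Function('E')(X) = Add(Mul(6, Rational(1, 6)), Pow(X, -1)) = Add(1, Pow(X, -1)))
w = Rational(-21, 4) (w = Add(-3, Mul(-3, Mul(Pow(-4, -1), Add(1, -4)))) = Add(-3, Mul(-3, Mul(Rational(-1, 4), -3))) = Add(-3, Mul(-3, Rational(3, 4))) = Add(-3, Rational(-9, 4)) = Rational(-21, 4) ≈ -5.2500)
Function('P')(k) = Mul(k, Add(-4, k)) (Function('P')(k) = Mul(Add(-4, k), k) = Mul(k, Add(-4, k)))
Mul(J, Add(Function('P')(-9), w)) = Mul(-369, Add(Mul(-9, Add(-4, -9)), Rational(-21, 4))) = Mul(-369, Add(Mul(-9, -13), Rational(-21, 4))) = Mul(-369, Add(117, Rational(-21, 4))) = Mul(-369, Rational(447, 4)) = Rational(-164943, 4)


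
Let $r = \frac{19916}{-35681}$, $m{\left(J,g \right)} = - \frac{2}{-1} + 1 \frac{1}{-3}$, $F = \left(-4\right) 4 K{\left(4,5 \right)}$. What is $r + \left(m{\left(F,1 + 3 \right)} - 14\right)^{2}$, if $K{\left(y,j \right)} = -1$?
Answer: $\frac{48668045}{321129} \approx 151.55$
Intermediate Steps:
$F = 16$ ($F = \left(-4\right) 4 \left(-1\right) = \left(-16\right) \left(-1\right) = 16$)
$m{\left(J,g \right)} = \frac{5}{3}$ ($m{\left(J,g \right)} = \left(-2\right) \left(-1\right) + 1 \left(- \frac{1}{3}\right) = 2 - \frac{1}{3} = \frac{5}{3}$)
$r = - \frac{19916}{35681}$ ($r = 19916 \left(- \frac{1}{35681}\right) = - \frac{19916}{35681} \approx -0.55817$)
$r + \left(m{\left(F,1 + 3 \right)} - 14\right)^{2} = - \frac{19916}{35681} + \left(\frac{5}{3} - 14\right)^{2} = - \frac{19916}{35681} + \left(- \frac{37}{3}\right)^{2} = - \frac{19916}{35681} + \frac{1369}{9} = \frac{48668045}{321129}$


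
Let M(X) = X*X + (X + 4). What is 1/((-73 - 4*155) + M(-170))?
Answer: 1/28041 ≈ 3.5662e-5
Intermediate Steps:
M(X) = 4 + X + X² (M(X) = X² + (4 + X) = 4 + X + X²)
1/((-73 - 4*155) + M(-170)) = 1/((-73 - 4*155) + (4 - 170 + (-170)²)) = 1/((-73 - 620) + (4 - 170 + 28900)) = 1/(-693 + 28734) = 1/28041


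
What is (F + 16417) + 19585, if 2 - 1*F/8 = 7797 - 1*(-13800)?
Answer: -136758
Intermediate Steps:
F = -172760 (F = 16 - 8*(7797 - 1*(-13800)) = 16 - 8*(7797 + 13800) = 16 - 8*21597 = 16 - 172776 = -172760)
(F + 16417) + 19585 = (-172760 + 16417) + 19585 = -156343 + 19585 = -136758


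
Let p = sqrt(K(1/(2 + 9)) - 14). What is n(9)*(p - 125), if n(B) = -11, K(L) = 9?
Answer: 1375 - 11*I*sqrt(5) ≈ 1375.0 - 24.597*I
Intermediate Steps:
p = I*sqrt(5) (p = sqrt(9 - 14) = sqrt(-5) = I*sqrt(5) ≈ 2.2361*I)
n(9)*(p - 125) = -11*(I*sqrt(5) - 125) = -11*(-125 + I*sqrt(5)) = 1375 - 11*I*sqrt(5)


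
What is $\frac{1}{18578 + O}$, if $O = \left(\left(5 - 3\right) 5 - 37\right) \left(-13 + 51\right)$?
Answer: $\frac{1}{17552} \approx 5.6974 \cdot 10^{-5}$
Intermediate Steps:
$O = -1026$ ($O = \left(2 \cdot 5 - 37\right) 38 = \left(10 - 37\right) 38 = \left(-27\right) 38 = -1026$)
$\frac{1}{18578 + O} = \frac{1}{18578 - 1026} = \frac{1}{17552}$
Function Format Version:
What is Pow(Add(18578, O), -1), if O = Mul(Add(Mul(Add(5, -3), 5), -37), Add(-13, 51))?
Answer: Rational(1, 17552) ≈ 5.6974e-5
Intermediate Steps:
O = -1026 (O = Mul(Add(Mul(2, 5), -37), 38) = Mul(Add(10, -37), 38) = Mul(-27, 38) = -1026)
Pow(Add(18578, O), -1) = Pow(Add(18578, -1026), -1) = Pow(17552, -1) = Rational(1, 17552)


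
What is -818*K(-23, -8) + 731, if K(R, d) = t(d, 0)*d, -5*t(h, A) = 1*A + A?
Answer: 731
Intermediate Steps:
t(h, A) = -2*A/5 (t(h, A) = -(1*A + A)/5 = -(A + A)/5 = -2*A/5)
K(R, d) = 0 (K(R, d) = (-⅖*0)*d = 0*d = 0)
-818*K(-23, -8) + 731 = -818*0 + 731 = 0 + 731 = 731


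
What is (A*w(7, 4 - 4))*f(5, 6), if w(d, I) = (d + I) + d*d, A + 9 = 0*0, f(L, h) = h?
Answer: -3024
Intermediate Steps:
A = -9 (A = -9 + 0*0 = -9 + 0 = -9)
w(d, I) = I + d + d**2 (w(d, I) = (I + d) + d**2 = I + d + d**2)
(A*w(7, 4 - 4))*f(5, 6) = -9*((4 - 4) + 7 + 7**2)*6 = -9*(0 + 7 + 49)*6 = -9*56*6 = -504*6 = -3024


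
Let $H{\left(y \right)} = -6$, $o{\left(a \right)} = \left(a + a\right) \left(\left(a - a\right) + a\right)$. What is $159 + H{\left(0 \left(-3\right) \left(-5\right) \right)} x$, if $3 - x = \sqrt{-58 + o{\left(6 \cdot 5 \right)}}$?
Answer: $141 + 6 \sqrt{1742} \approx 391.42$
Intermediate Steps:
$o{\left(a \right)} = 2 a^{2}$ ($o{\left(a \right)} = 2 a \left(0 + a\right) = 2 a a = 2 a^{2}$)
$x = 3 - \sqrt{1742}$ ($x = 3 - \sqrt{-58 + 2 \left(6 \cdot 5\right)^{2}} = 3 - \sqrt{-58 + 2 \cdot 30^{2}} = 3 - \sqrt{-58 + 2 \cdot 900} = 3 - \sqrt{-58 + 1800} = 3 - \sqrt{1742} \approx -38.737$)
$159 + H{\left(0 \left(-3\right) \left(-5\right) \right)} x = 159 - 6 \left(3 - \sqrt{1742}\right) = 159 - \left(18 - 6 \sqrt{1742}\right) = 141 + 6 \sqrt{1742}$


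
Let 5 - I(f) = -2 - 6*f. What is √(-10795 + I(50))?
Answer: 2*I*√2622 ≈ 102.41*I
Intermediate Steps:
I(f) = 7 + 6*f (I(f) = 5 - (-2 - 6*f) = 5 + (2 + 6*f) = 7 + 6*f)
√(-10795 + I(50)) = √(-10795 + (7 + 6*50)) = √(-10795 + (7 + 300)) = √(-10795 + 307) = √(-10488) = 2*I*√2622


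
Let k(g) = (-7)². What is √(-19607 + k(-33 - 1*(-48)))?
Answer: I*√19558 ≈ 139.85*I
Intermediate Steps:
k(g) = 49
√(-19607 + k(-33 - 1*(-48))) = √(-19607 + 49) = √(-19558) = I*√19558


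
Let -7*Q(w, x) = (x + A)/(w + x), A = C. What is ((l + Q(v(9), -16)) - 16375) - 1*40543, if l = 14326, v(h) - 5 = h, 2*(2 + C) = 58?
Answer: -596277/14 ≈ -42591.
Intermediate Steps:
C = 27 (C = -2 + (1/2)*58 = -2 + 29 = 27)
v(h) = 5 + h
A = 27
Q(w, x) = -(27 + x)/(7*(w + x)) (Q(w, x) = -(x + 27)/(7*(w + x)) = -(27 + x)/(7*(w + x)))
((l + Q(v(9), -16)) - 16375) - 1*40543 = ((14326 + (-27 - 1*(-16))/(7*((5 + 9) - 16))) - 16375) - 1*40543 = ((14326 + (-27 + 16)/(7*(14 - 16))) - 16375) - 40543 = ((14326 + (1/7)*(-11)/(-2)) - 16375) - 40543 = ((14326 + (1/7)*(-1/2)*(-11)) - 16375) - 40543 = ((14326 + 11/14) - 16375) - 40543 = (200575/14 - 16375) - 40543 = -28675/14 - 40543 = -596277/14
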